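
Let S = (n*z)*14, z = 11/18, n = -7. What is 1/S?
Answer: -9/539 ≈ -0.016698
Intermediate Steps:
z = 11/18 (z = 11*(1/18) = 11/18 ≈ 0.61111)
S = -539/9 (S = -7*11/18*14 = -77/18*14 = -539/9 ≈ -59.889)
1/S = 1/(-539/9) = -9/539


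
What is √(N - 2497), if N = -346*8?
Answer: 9*I*√65 ≈ 72.56*I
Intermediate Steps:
N = -2768
√(N - 2497) = √(-2768 - 2497) = √(-5265) = 9*I*√65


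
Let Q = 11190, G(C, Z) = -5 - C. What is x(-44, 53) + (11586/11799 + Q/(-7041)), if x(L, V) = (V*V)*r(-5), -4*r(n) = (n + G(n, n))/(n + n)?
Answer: -25974027367/73846008 ≈ -351.73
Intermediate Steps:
r(n) = 5/(8*n) (r(n) = -(n + (-5 - n))/(4*(n + n)) = -(-5)/(4*(2*n)) = -(-5)*1/(2*n)/4 = -(-5)/(8*n) = 5/(8*n))
x(L, V) = -V**2/8 (x(L, V) = (V*V)*((5/8)/(-5)) = V**2*((5/8)*(-1/5)) = V**2*(-1/8) = -V**2/8)
x(-44, 53) + (11586/11799 + Q/(-7041)) = -1/8*53**2 + (11586/11799 + 11190/(-7041)) = -1/8*2809 + (11586*(1/11799) + 11190*(-1/7041)) = -2809/8 + (3862/3933 - 3730/2347) = -2809/8 - 5605976/9230751 = -25974027367/73846008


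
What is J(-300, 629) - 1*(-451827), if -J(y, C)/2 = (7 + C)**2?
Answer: -357165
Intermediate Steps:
J(y, C) = -2*(7 + C)**2
J(-300, 629) - 1*(-451827) = -2*(7 + 629)**2 - 1*(-451827) = -2*636**2 + 451827 = -2*404496 + 451827 = -808992 + 451827 = -357165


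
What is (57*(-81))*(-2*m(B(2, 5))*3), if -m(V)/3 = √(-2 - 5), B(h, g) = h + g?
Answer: -83106*I*√7 ≈ -2.1988e+5*I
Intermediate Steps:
B(h, g) = g + h
m(V) = -3*I*√7 (m(V) = -3*√(-2 - 5) = -3*I*√7)
(57*(-81))*(-2*m(B(2, 5))*3) = (57*(-81))*(-(-6)*I*√7*3) = -4617*6*I*√7*3 = -83106*I*√7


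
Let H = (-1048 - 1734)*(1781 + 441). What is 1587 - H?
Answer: 6183191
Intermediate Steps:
H = -6181604 (H = -2782*2222 = -6181604)
1587 - H = 1587 - 1*(-6181604) = 1587 + 6181604 = 6183191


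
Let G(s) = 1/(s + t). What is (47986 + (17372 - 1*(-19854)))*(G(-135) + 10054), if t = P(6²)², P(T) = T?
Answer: 36839025420/43 ≈ 8.5672e+8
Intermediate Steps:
t = 1296 (t = (6²)² = 36² = 1296)
G(s) = 1/(1296 + s) (G(s) = 1/(s + 1296) = 1/(1296 + s))
(47986 + (17372 - 1*(-19854)))*(G(-135) + 10054) = (47986 + (17372 - 1*(-19854)))*(1/(1296 - 135) + 10054) = (47986 + (17372 + 19854))*(1/1161 + 10054) = (47986 + 37226)*(1/1161 + 10054) = 85212*(11672695/1161) = 36839025420/43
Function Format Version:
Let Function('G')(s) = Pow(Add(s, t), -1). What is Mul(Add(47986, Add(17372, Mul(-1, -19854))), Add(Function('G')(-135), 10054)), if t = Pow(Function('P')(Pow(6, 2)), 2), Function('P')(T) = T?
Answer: Rational(36839025420, 43) ≈ 8.5672e+8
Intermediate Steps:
t = 1296 (t = Pow(Pow(6, 2), 2) = Pow(36, 2) = 1296)
Function('G')(s) = Pow(Add(1296, s), -1) (Function('G')(s) = Pow(Add(s, 1296), -1) = Pow(Add(1296, s), -1))
Mul(Add(47986, Add(17372, Mul(-1, -19854))), Add(Function('G')(-135), 10054)) = Mul(Add(47986, Add(17372, Mul(-1, -19854))), Add(Pow(Add(1296, -135), -1), 10054)) = Mul(Add(47986, Add(17372, 19854)), Add(Pow(1161, -1), 10054)) = Mul(Add(47986, 37226), Add(Rational(1, 1161), 10054)) = Mul(85212, Rational(11672695, 1161)) = Rational(36839025420, 43)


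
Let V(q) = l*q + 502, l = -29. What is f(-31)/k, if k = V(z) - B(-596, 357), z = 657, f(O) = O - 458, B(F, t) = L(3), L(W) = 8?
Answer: 489/18559 ≈ 0.026348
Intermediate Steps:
B(F, t) = 8
f(O) = -458 + O
V(q) = 502 - 29*q (V(q) = -29*q + 502 = 502 - 29*q)
k = -18559 (k = (502 - 29*657) - 1*8 = (502 - 19053) - 8 = -18551 - 8 = -18559)
f(-31)/k = (-458 - 31)/(-18559) = -489*(-1/18559) = 489/18559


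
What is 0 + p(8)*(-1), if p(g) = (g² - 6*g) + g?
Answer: -24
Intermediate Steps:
p(g) = g² - 5*g
0 + p(8)*(-1) = 0 + (8*(-5 + 8))*(-1) = 0 + (8*3)*(-1) = 0 + 24*(-1) = 0 - 24 = -24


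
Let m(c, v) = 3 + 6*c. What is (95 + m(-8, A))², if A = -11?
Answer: 2500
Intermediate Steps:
(95 + m(-8, A))² = (95 + (3 + 6*(-8)))² = (95 + (3 - 48))² = (95 - 45)² = 50² = 2500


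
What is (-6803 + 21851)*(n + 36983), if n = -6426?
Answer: 459821736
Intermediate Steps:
(-6803 + 21851)*(n + 36983) = (-6803 + 21851)*(-6426 + 36983) = 15048*30557 = 459821736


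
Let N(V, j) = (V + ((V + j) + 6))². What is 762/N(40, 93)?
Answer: 762/32041 ≈ 0.023782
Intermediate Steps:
N(V, j) = (6 + j + 2*V)² (N(V, j) = (V + (6 + V + j))² = (6 + j + 2*V)²)
762/N(40, 93) = 762/((6 + 93 + 2*40)²) = 762/((6 + 93 + 80)²) = 762/(179²) = 762/32041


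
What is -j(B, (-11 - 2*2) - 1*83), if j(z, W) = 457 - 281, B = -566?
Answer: -176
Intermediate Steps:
j(z, W) = 176
-j(B, (-11 - 2*2) - 1*83) = -1*176 = -176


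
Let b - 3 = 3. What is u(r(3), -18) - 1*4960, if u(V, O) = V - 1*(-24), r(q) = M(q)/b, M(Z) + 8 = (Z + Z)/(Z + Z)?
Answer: -29623/6 ≈ -4937.2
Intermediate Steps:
b = 6 (b = 3 + 3 = 6)
M(Z) = -7 (M(Z) = -8 + (Z + Z)/(Z + Z) = -8 + (2*Z)/((2*Z)) = -8 + (2*Z)*(1/(2*Z)) = -8 + 1 = -7)
r(q) = -7/6
u(V, O) = 24 + V (u(V, O) = V + 24 = 24 + V)
u(r(3), -18) - 1*4960 = (24 - 7/6) - 1*4960 = 137/6 - 4960 = -29623/6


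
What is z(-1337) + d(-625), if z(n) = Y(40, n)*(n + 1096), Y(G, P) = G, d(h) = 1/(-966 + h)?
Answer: -15337241/1591 ≈ -9640.0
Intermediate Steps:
z(n) = 43840 + 40*n (z(n) = 40*(n + 1096) = 40*(1096 + n) = 43840 + 40*n)
z(-1337) + d(-625) = (43840 + 40*(-1337)) + 1/(-966 - 625) = (43840 - 53480) + 1/(-1591) = -9640 - 1/1591 = -15337241/1591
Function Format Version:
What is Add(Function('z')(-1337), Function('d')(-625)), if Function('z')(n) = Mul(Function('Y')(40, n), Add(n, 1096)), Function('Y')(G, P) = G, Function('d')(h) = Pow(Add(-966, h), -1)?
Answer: Rational(-15337241, 1591) ≈ -9640.0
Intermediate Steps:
Function('z')(n) = Add(43840, Mul(40, n)) (Function('z')(n) = Mul(40, Add(n, 1096)) = Mul(40, Add(1096, n)) = Add(43840, Mul(40, n)))
Add(Function('z')(-1337), Function('d')(-625)) = Add(Add(43840, Mul(40, -1337)), Pow(Add(-966, -625), -1)) = Add(Add(43840, -53480), Pow(-1591, -1)) = Add(-9640, Rational(-1, 1591)) = Rational(-15337241, 1591)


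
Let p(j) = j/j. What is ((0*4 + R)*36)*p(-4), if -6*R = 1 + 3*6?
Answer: -114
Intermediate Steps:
p(j) = 1
R = -19/6 (R = -(1 + 3*6)/6 = -(1 + 18)/6 = -1/6*19 = -19/6 ≈ -3.1667)
((0*4 + R)*36)*p(-4) = ((0*4 - 19/6)*36)*1 = ((0 - 19/6)*36)*1 = -19/6*36*1 = -114*1 = -114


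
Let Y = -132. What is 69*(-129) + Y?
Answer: -9033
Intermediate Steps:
69*(-129) + Y = 69*(-129) - 132 = -8901 - 132 = -9033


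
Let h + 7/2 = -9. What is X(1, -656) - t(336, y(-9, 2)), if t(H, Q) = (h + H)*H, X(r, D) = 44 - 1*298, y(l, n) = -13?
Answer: -108950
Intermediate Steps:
h = -25/2 (h = -7/2 - 9 = -25/2 ≈ -12.500)
X(r, D) = -254 (X(r, D) = 44 - 298 = -254)
t(H, Q) = H*(-25/2 + H) (t(H, Q) = (-25/2 + H)*H = H*(-25/2 + H))
X(1, -656) - t(336, y(-9, 2)) = -254 - 336*(-25 + 2*336)/2 = -254 - 336*(-25 + 672)/2 = -254 - 336*647/2 = -254 - 1*108696 = -254 - 108696 = -108950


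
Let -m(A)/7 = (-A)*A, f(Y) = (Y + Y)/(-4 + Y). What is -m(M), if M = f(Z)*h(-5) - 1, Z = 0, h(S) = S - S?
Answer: -7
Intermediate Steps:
h(S) = 0
f(Y) = 2*Y/(-4 + Y) (f(Y) = (2*Y)/(-4 + Y) = 2*Y/(-4 + Y))
M = -1 (M = (2*0/(-4 + 0))*0 - 1 = (2*0/(-4))*0 - 1 = (2*0*(-¼))*0 - 1 = 0*0 - 1 = 0 - 1 = -1)
m(A) = 7*A² (m(A) = -7*(-A)*A = -(-7)*A² = 7*A²)
-m(M) = -7*(-1)² = -7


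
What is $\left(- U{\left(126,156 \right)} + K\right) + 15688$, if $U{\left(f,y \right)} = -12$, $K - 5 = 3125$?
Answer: $18830$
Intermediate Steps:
$K = 3130$ ($K = 5 + 3125 = 3130$)
$\left(- U{\left(126,156 \right)} + K\right) + 15688 = \left(\left(-1\right) \left(-12\right) + 3130\right) + 15688 = \left(12 + 3130\right) + 15688 = 3142 + 15688 = 18830$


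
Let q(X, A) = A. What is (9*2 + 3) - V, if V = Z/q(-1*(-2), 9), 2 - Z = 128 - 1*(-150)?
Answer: 155/3 ≈ 51.667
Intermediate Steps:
Z = -276 (Z = 2 - (128 - 1*(-150)) = 2 - (128 + 150) = 2 - 1*278 = 2 - 278 = -276)
V = -92/3 (V = -276/9 = -276*1/9 = -92/3 ≈ -30.667)
(9*2 + 3) - V = (9*2 + 3) - 1*(-92/3) = (18 + 3) + 92/3 = 21 + 92/3 = 155/3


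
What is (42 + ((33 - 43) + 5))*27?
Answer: 999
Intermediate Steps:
(42 + ((33 - 43) + 5))*27 = (42 + (-10 + 5))*27 = (42 - 5)*27 = 37*27 = 999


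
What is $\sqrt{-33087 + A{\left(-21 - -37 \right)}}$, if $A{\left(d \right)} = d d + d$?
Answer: $i \sqrt{32815} \approx 181.15 i$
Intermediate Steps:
$A{\left(d \right)} = d + d^{2}$ ($A{\left(d \right)} = d^{2} + d = d + d^{2}$)
$\sqrt{-33087 + A{\left(-21 - -37 \right)}} = \sqrt{-33087 + \left(-21 - -37\right) \left(1 - -16\right)} = \sqrt{-33087 + \left(-21 + 37\right) \left(1 + \left(-21 + 37\right)\right)} = \sqrt{-33087 + 16 \left(1 + 16\right)} = \sqrt{-33087 + 16 \cdot 17} = \sqrt{-33087 + 272} = \sqrt{-32815} = i \sqrt{32815}$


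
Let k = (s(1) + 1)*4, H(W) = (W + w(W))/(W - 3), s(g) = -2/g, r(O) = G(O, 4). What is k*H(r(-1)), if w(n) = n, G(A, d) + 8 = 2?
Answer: -16/3 ≈ -5.3333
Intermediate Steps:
G(A, d) = -6 (G(A, d) = -8 + 2 = -6)
r(O) = -6
H(W) = 2*W/(-3 + W) (H(W) = (W + W)/(W - 3) = (2*W)/(-3 + W) = 2*W/(-3 + W))
k = -4 (k = (-2/1 + 1)*4 = (-2*1 + 1)*4 = (-2 + 1)*4 = -1*4 = -4)
k*H(r(-1)) = -8*(-6)/(-3 - 6) = -8*(-6)/(-9) = -8*(-6)*(-1)/9 = -4*4/3 = -16/3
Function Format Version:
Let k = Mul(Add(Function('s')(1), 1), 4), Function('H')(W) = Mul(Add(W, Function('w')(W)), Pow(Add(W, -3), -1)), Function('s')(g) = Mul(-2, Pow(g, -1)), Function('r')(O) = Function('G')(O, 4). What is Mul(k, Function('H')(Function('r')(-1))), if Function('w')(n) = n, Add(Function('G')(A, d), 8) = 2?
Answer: Rational(-16, 3) ≈ -5.3333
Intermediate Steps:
Function('G')(A, d) = -6 (Function('G')(A, d) = Add(-8, 2) = -6)
Function('r')(O) = -6
Function('H')(W) = Mul(2, W, Pow(Add(-3, W), -1)) (Function('H')(W) = Mul(Add(W, W), Pow(Add(W, -3), -1)) = Mul(Mul(2, W), Pow(Add(-3, W), -1)) = Mul(2, W, Pow(Add(-3, W), -1)))
k = -4 (k = Mul(Add(Mul(-2, Pow(1, -1)), 1), 4) = Mul(Add(Mul(-2, 1), 1), 4) = Mul(Add(-2, 1), 4) = Mul(-1, 4) = -4)
Mul(k, Function('H')(Function('r')(-1))) = Mul(-4, Mul(2, -6, Pow(Add(-3, -6), -1))) = Mul(-4, Mul(2, -6, Pow(-9, -1))) = Mul(-4, Mul(2, -6, Rational(-1, 9))) = Mul(-4, Rational(4, 3)) = Rational(-16, 3)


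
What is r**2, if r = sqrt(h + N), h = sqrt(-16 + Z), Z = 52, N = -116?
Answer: -110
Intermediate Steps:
h = 6 (h = sqrt(-16 + 52) = sqrt(36) = 6)
r = I*sqrt(110) (r = sqrt(6 - 116) = sqrt(-110) = I*sqrt(110) ≈ 10.488*I)
r**2 = (I*sqrt(110))**2 = -110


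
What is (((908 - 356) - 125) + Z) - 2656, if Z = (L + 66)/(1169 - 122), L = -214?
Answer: -2333911/1047 ≈ -2229.1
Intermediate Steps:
Z = -148/1047 (Z = (-214 + 66)/(1169 - 122) = -148/1047 ≈ -0.14136)
(((908 - 356) - 125) + Z) - 2656 = (((908 - 356) - 125) - 148/1047) - 2656 = ((552 - 125) - 148/1047) - 2656 = (427 - 148/1047) - 2656 = 446921/1047 - 2656 = -2333911/1047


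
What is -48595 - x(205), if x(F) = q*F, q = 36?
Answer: -55975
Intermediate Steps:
x(F) = 36*F
-48595 - x(205) = -48595 - 36*205 = -48595 - 1*7380 = -48595 - 7380 = -55975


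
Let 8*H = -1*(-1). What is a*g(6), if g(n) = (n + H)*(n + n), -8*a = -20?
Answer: 735/4 ≈ 183.75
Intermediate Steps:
a = 5/2 (a = -⅛*(-20) = 5/2 ≈ 2.5000)
H = ⅛ (H = (-1*(-1))/8 = (⅛)*1 = ⅛ ≈ 0.12500)
g(n) = 2*n*(⅛ + n) (g(n) = (n + ⅛)*(n + n) = (⅛ + n)*(2*n) = 2*n*(⅛ + n))
a*g(6) = 5*((¼)*6*(1 + 8*6))/2 = 5*((¼)*6*(1 + 48))/2 = 5*((¼)*6*49)/2 = (5/2)*(147/2) = 735/4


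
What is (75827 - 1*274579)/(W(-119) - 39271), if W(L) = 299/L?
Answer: 5912872/1168387 ≈ 5.0607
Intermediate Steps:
(75827 - 1*274579)/(W(-119) - 39271) = (75827 - 1*274579)/(299/(-119) - 39271) = (75827 - 274579)/(299*(-1/119) - 39271) = -198752/(-299/119 - 39271) = -198752/(-4673548/119) = -198752*(-119/4673548) = 5912872/1168387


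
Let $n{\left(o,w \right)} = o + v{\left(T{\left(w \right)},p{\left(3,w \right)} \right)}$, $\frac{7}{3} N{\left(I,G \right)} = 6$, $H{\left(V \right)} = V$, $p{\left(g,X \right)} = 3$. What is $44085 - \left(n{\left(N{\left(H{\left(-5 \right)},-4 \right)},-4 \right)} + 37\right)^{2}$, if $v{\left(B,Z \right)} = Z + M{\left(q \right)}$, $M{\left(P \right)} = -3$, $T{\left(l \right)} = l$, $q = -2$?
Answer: $\frac{2083436}{49} \approx 42519.0$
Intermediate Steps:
$N{\left(I,G \right)} = \frac{18}{7}$ ($N{\left(I,G \right)} = \frac{3}{7} \cdot 6 = \frac{18}{7}$)
$v{\left(B,Z \right)} = -3 + Z$ ($v{\left(B,Z \right)} = Z - 3 = -3 + Z$)
$n{\left(o,w \right)} = o$ ($n{\left(o,w \right)} = o + \left(-3 + 3\right) = o + 0 = o$)
$44085 - \left(n{\left(N{\left(H{\left(-5 \right)},-4 \right)},-4 \right)} + 37\right)^{2} = 44085 - \left(\frac{18}{7} + 37\right)^{2} = 44085 - \left(\frac{277}{7}\right)^{2} = 44085 - \frac{76729}{49} = \frac{2083436}{49}$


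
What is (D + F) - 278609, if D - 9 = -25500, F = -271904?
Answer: -576004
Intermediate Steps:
D = -25491 (D = 9 - 25500 = -25491)
(D + F) - 278609 = (-25491 - 271904) - 278609 = -297395 - 278609 = -576004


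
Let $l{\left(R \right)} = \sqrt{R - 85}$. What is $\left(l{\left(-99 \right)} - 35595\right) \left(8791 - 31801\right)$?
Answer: $819040950 - 46020 i \sqrt{46} \approx 8.1904 \cdot 10^{8} - 3.1212 \cdot 10^{5} i$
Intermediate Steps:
$l{\left(R \right)} = \sqrt{-85 + R}$
$\left(l{\left(-99 \right)} - 35595\right) \left(8791 - 31801\right) = \left(\sqrt{-85 - 99} - 35595\right) \left(8791 - 31801\right) = \left(\sqrt{-184} - 35595\right) \left(-23010\right) = \left(2 i \sqrt{46} - 35595\right) \left(-23010\right) = \left(-35595 + 2 i \sqrt{46}\right) \left(-23010\right) = 819040950 - 46020 i \sqrt{46}$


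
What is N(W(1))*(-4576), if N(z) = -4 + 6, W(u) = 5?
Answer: -9152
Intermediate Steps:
N(z) = 2
N(W(1))*(-4576) = 2*(-4576) = -9152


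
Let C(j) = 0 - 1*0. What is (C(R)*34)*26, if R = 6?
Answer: 0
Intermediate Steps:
C(j) = 0 (C(j) = 0 + 0 = 0)
(C(R)*34)*26 = (0*34)*26 = 0*26 = 0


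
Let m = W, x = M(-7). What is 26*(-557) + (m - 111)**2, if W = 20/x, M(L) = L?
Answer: -74409/49 ≈ -1518.6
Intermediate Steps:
x = -7
W = -20/7 (W = 20/(-7) = 20*(-1/7) = -20/7 ≈ -2.8571)
m = -20/7 ≈ -2.8571
26*(-557) + (m - 111)**2 = 26*(-557) + (-20/7 - 111)**2 = -14482 + (-797/7)**2 = -14482 + 635209/49 = -74409/49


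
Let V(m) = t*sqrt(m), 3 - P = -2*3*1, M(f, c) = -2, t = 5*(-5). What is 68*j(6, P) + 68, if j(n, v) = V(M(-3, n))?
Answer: 68 - 1700*I*sqrt(2) ≈ 68.0 - 2404.2*I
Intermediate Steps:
t = -25
P = 9 (P = 3 - (-2*3) = 3 - (-6) = 3 - 1*(-6) = 3 + 6 = 9)
V(m) = -25*sqrt(m)
j(n, v) = -25*I*sqrt(2)
68*j(6, P) + 68 = 68*(-25*I*sqrt(2)) + 68 = -1700*I*sqrt(2) + 68 = 68 - 1700*I*sqrt(2)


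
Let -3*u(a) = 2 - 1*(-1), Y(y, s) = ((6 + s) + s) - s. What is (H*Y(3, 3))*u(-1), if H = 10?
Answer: -90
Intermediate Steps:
Y(y, s) = 6 + s (Y(y, s) = (6 + 2*s) - s = 6 + s)
u(a) = -1 (u(a) = -(2 - 1*(-1))/3 = -(2 + 1)/3 = -1/3*3 = -1)
(H*Y(3, 3))*u(-1) = (10*(6 + 3))*(-1) = (10*9)*(-1) = 90*(-1) = -90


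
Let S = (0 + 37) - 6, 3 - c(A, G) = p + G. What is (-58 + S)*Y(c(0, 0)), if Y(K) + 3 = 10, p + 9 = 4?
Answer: -189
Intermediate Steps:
p = -5 (p = -9 + 4 = -5)
c(A, G) = 8 - G (c(A, G) = 3 - (-5 + G) = 3 + (5 - G) = 8 - G)
Y(K) = 7 (Y(K) = -3 + 10 = 7)
S = 31 (S = 37 - 6 = 31)
(-58 + S)*Y(c(0, 0)) = (-58 + 31)*7 = -27*7 = -189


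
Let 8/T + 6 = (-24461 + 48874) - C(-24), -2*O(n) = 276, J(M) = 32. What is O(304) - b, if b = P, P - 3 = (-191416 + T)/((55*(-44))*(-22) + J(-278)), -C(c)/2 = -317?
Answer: -21752104817/158304407 ≈ -137.41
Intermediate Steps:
C(c) = 634 (C(c) = -2*(-317) = 634)
O(n) = -138 (O(n) = -1/2*276 = -138)
T = 8/23773 (T = 8/(-6 + ((-24461 + 48874) - 1*634)) = 8/(-6 + (24413 - 634)) = 8/(-6 + 23779) = 8/23773 ≈ 0.00033652)
P = -93903349/158304407 (P = 3 + (-191416 + 8/23773)/((55*(-44))*(-22) + 32) = 3 - 4550532560/(23773*(-2420*(-22) + 32)) = 3 - 4550532560/(23773*(53240 + 32)) = 3 - 4550532560/23773/53272 = 3 - 4550532560/23773*1/53272 = 3 - 568816570/158304407 = -93903349/158304407 ≈ -0.59318)
b = -93903349/158304407 ≈ -0.59318
O(304) - b = -138 - 1*(-93903349/158304407) = -138 + 93903349/158304407 = -21752104817/158304407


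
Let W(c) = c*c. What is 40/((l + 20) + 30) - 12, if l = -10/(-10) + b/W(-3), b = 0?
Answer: -572/51 ≈ -11.216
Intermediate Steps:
W(c) = c²
l = 1 (l = -10/(-10) + 0/((-3)²) = -10*(-⅒) + 0/9 = 1 + 0*(⅑) = 1 + 0 = 1)
40/((l + 20) + 30) - 12 = 40/((1 + 20) + 30) - 12 = 40/(21 + 30) - 12 = 40/51 - 12 = -572/51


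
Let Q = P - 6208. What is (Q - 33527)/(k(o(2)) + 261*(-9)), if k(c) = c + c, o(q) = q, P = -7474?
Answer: 47209/2345 ≈ 20.132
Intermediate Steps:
Q = -13682 (Q = -7474 - 6208 = -13682)
k(c) = 2*c
(Q - 33527)/(k(o(2)) + 261*(-9)) = (-13682 - 33527)/(2*2 + 261*(-9)) = -47209/(4 - 2349) = -47209/(-2345) = -47209*(-1/2345) = 47209/2345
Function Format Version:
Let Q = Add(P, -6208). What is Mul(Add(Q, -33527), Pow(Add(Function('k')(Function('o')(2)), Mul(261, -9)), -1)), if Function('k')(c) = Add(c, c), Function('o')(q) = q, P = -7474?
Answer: Rational(47209, 2345) ≈ 20.132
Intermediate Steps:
Q = -13682 (Q = Add(-7474, -6208) = -13682)
Function('k')(c) = Mul(2, c)
Mul(Add(Q, -33527), Pow(Add(Function('k')(Function('o')(2)), Mul(261, -9)), -1)) = Mul(Add(-13682, -33527), Pow(Add(Mul(2, 2), Mul(261, -9)), -1)) = Mul(-47209, Pow(Add(4, -2349), -1)) = Mul(-47209, Pow(-2345, -1)) = Mul(-47209, Rational(-1, 2345)) = Rational(47209, 2345)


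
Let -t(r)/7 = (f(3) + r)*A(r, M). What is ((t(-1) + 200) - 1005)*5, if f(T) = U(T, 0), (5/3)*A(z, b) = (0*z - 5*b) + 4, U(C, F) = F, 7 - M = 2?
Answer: -4466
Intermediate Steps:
M = 5 (M = 7 - 1*2 = 7 - 2 = 5)
A(z, b) = 12/5 - 3*b (A(z, b) = 3*((0*z - 5*b) + 4)/5 = 3*((0 - 5*b) + 4)/5 = 3*(-5*b + 4)/5 = 3*(4 - 5*b)/5 = 12/5 - 3*b)
f(T) = 0
t(r) = 441*r/5 (t(r) = -7*(0 + r)*(12/5 - 3*5) = -7*r*(12/5 - 15) = -7*r*(-63)/5 = -(-441)*r/5 = 441*r/5)
((t(-1) + 200) - 1005)*5 = (((441/5)*(-1) + 200) - 1005)*5 = ((-441/5 + 200) - 1005)*5 = (559/5 - 1005)*5 = -4466/5*5 = -4466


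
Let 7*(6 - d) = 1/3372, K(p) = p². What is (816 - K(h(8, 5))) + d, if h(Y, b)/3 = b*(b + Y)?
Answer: -878139613/23604 ≈ -37203.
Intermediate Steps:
h(Y, b) = 3*b*(Y + b) (h(Y, b) = 3*(b*(b + Y)) = 3*(b*(Y + b)) = 3*b*(Y + b))
d = 141623/23604 (d = 6 - ⅐/3372 = 6 - ⅐*1/3372 = 6 - 1/23604 = 141623/23604 ≈ 6.0000)
(816 - K(h(8, 5))) + d = (816 - (3*5*(8 + 5))²) + 141623/23604 = (816 - (3*5*13)²) + 141623/23604 = (816 - 1*195²) + 141623/23604 = (816 - 1*38025) + 141623/23604 = (816 - 38025) + 141623/23604 = -37209 + 141623/23604 = -878139613/23604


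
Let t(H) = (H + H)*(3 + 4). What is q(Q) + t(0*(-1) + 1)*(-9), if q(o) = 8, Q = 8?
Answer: -118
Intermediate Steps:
t(H) = 14*H (t(H) = (2*H)*7 = 14*H)
q(Q) + t(0*(-1) + 1)*(-9) = 8 + (14*(0*(-1) + 1))*(-9) = 8 + (14*(0 + 1))*(-9) = 8 + (14*1)*(-9) = 8 + 14*(-9) = 8 - 126 = -118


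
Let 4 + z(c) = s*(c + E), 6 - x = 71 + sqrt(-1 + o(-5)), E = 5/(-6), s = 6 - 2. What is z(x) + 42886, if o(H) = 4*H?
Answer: 127856/3 - 4*I*sqrt(21) ≈ 42619.0 - 18.33*I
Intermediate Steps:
s = 4
E = -5/6 (E = 5*(-1/6) = -5/6 ≈ -0.83333)
x = -65 - I*sqrt(21) (x = 6 - (71 + sqrt(-1 + 4*(-5))) = 6 - (71 + sqrt(-1 - 20)) = 6 - (71 + sqrt(-21)) = 6 - (71 + I*sqrt(21)) = 6 + (-71 - I*sqrt(21)) = -65 - I*sqrt(21) ≈ -65.0 - 4.5826*I)
z(c) = -22/3 + 4*c (z(c) = -4 + 4*(c - 5/6) = -4 + 4*(-5/6 + c) = -4 + (-10/3 + 4*c) = -22/3 + 4*c)
z(x) + 42886 = (-22/3 + 4*(-65 - I*sqrt(21))) + 42886 = (-22/3 + (-260 - 4*I*sqrt(21))) + 42886 = (-802/3 - 4*I*sqrt(21)) + 42886 = 127856/3 - 4*I*sqrt(21)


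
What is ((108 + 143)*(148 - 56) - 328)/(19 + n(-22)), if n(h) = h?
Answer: -7588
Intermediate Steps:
((108 + 143)*(148 - 56) - 328)/(19 + n(-22)) = ((108 + 143)*(148 - 56) - 328)/(19 - 22) = (251*92 - 328)/(-3) = (23092 - 328)*(-⅓) = 22764*(-⅓) = -7588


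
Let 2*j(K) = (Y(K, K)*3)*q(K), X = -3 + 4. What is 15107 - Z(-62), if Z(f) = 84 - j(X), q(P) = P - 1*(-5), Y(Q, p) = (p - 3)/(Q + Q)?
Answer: 15014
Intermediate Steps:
Y(Q, p) = (-3 + p)/(2*Q) (Y(Q, p) = (-3 + p)/((2*Q)) = (-3 + p)*(1/(2*Q)) = (-3 + p)/(2*Q))
X = 1
q(P) = 5 + P (q(P) = P + 5 = 5 + P)
j(K) = 3*(-3 + K)*(5 + K)/(4*K) (j(K) = ((((-3 + K)/(2*K))*3)*(5 + K))/2 = ((3*(-3 + K)/(2*K))*(5 + K))/2 = (3*(-3 + K)*(5 + K)/(2*K))/2 = 3*(-3 + K)*(5 + K)/(4*K))
Z(f) = 93 (Z(f) = 84 - 3*(-3 + 1)*(5 + 1)/(4*1) = 84 - 3*(-2)*6/4 = 84 - 1*(-9) = 84 + 9 = 93)
15107 - Z(-62) = 15107 - 1*93 = 15107 - 93 = 15014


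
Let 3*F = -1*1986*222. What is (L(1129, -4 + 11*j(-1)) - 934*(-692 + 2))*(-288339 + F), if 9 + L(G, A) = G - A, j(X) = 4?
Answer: -281005498620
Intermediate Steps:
F = -146964 (F = (-1*1986*222)/3 = (-1986*222)/3 = (1/3)*(-440892) = -146964)
L(G, A) = -9 + G - A (L(G, A) = -9 + (G - A) = -9 + G - A)
(L(1129, -4 + 11*j(-1)) - 934*(-692 + 2))*(-288339 + F) = ((-9 + 1129 - (-4 + 11*4)) - 934*(-692 + 2))*(-288339 - 146964) = ((-9 + 1129 - (-4 + 44)) - 934*(-690))*(-435303) = ((-9 + 1129 - 1*40) + 644460)*(-435303) = ((-9 + 1129 - 40) + 644460)*(-435303) = (1080 + 644460)*(-435303) = 645540*(-435303) = -281005498620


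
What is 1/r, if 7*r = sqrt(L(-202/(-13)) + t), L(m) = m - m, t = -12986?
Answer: -7*I*sqrt(12986)/12986 ≈ -0.061427*I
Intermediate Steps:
L(m) = 0
r = I*sqrt(12986)/7 (r = sqrt(0 - 12986)/7 = sqrt(-12986)/7 = (I*sqrt(12986))/7 = I*sqrt(12986)/7 ≈ 16.279*I)
1/r = 1/(I*sqrt(12986)/7) = -7*I*sqrt(12986)/12986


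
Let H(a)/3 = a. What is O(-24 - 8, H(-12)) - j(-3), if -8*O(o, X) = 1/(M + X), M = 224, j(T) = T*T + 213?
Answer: -333889/1504 ≈ -222.00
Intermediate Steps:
H(a) = 3*a
j(T) = 213 + T² (j(T) = T² + 213 = 213 + T²)
O(o, X) = -1/(8*(224 + X))
O(-24 - 8, H(-12)) - j(-3) = -1/(1792 + 8*(3*(-12))) - (213 + (-3)²) = -1/(1792 + 8*(-36)) - (213 + 9) = -1/(1792 - 288) - 1*222 = -1/1504 - 222 = -333889/1504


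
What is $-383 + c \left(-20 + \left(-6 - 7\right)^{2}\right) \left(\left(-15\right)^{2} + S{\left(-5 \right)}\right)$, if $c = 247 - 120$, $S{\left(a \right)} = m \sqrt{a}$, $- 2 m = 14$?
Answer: $4257292 - 132461 i \sqrt{5} \approx 4.2573 \cdot 10^{6} - 2.9619 \cdot 10^{5} i$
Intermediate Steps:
$m = -7$ ($m = \left(- \frac{1}{2}\right) 14 = -7$)
$S{\left(a \right)} = - 7 \sqrt{a}$
$c = 127$ ($c = 247 - 120 = 127$)
$-383 + c \left(-20 + \left(-6 - 7\right)^{2}\right) \left(\left(-15\right)^{2} + S{\left(-5 \right)}\right) = -383 + 127 \left(-20 + \left(-6 - 7\right)^{2}\right) \left(\left(-15\right)^{2} - 7 \sqrt{-5}\right) = -383 + 127 \left(-20 + \left(-13\right)^{2}\right) \left(225 - 7 i \sqrt{5}\right) = -383 + 127 \left(-20 + 169\right) \left(225 - 7 i \sqrt{5}\right) = -383 + 127 \cdot 149 \left(225 - 7 i \sqrt{5}\right) = -383 + 127 \left(33525 - 1043 i \sqrt{5}\right) = -383 + \left(4257675 - 132461 i \sqrt{5}\right) = 4257292 - 132461 i \sqrt{5}$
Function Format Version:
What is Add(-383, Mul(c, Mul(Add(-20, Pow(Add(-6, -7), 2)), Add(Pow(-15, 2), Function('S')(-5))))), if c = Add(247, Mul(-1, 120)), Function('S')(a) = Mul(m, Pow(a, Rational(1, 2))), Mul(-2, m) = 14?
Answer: Add(4257292, Mul(-132461, I, Pow(5, Rational(1, 2)))) ≈ Add(4.2573e+6, Mul(-2.9619e+5, I))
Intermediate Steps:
m = -7 (m = Mul(Rational(-1, 2), 14) = -7)
Function('S')(a) = Mul(-7, Pow(a, Rational(1, 2)))
c = 127 (c = Add(247, -120) = 127)
Add(-383, Mul(c, Mul(Add(-20, Pow(Add(-6, -7), 2)), Add(Pow(-15, 2), Function('S')(-5))))) = Add(-383, Mul(127, Mul(Add(-20, Pow(Add(-6, -7), 2)), Add(Pow(-15, 2), Mul(-7, Pow(-5, Rational(1, 2))))))) = Add(-383, Mul(127, Mul(Add(-20, Pow(-13, 2)), Add(225, Mul(-7, Mul(I, Pow(5, Rational(1, 2)))))))) = Add(-383, Mul(127, Mul(Add(-20, 169), Add(225, Mul(-7, I, Pow(5, Rational(1, 2))))))) = Add(-383, Mul(127, Mul(149, Add(225, Mul(-7, I, Pow(5, Rational(1, 2))))))) = Add(-383, Mul(127, Add(33525, Mul(-1043, I, Pow(5, Rational(1, 2)))))) = Add(-383, Add(4257675, Mul(-132461, I, Pow(5, Rational(1, 2))))) = Add(4257292, Mul(-132461, I, Pow(5, Rational(1, 2))))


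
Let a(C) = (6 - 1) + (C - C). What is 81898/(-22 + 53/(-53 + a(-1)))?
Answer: -3931104/1109 ≈ -3544.7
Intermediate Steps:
a(C) = 5 (a(C) = 5 + 0 = 5)
81898/(-22 + 53/(-53 + a(-1))) = 81898/(-22 + 53/(-53 + 5)) = 81898/(-22 + 53/(-48)) = 81898/(-22 + 53*(-1/48)) = 81898/(-22 - 53/48) = 81898/(-1109/48) = 81898*(-48/1109) = -3931104/1109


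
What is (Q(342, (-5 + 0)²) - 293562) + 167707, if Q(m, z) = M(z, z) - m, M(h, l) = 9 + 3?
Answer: -126185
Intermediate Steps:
M(h, l) = 12
Q(m, z) = 12 - m
(Q(342, (-5 + 0)²) - 293562) + 167707 = ((12 - 1*342) - 293562) + 167707 = ((12 - 342) - 293562) + 167707 = (-330 - 293562) + 167707 = -293892 + 167707 = -126185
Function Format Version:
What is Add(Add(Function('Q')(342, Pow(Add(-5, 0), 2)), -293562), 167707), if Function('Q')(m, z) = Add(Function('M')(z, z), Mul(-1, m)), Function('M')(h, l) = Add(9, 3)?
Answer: -126185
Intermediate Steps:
Function('M')(h, l) = 12
Function('Q')(m, z) = Add(12, Mul(-1, m))
Add(Add(Function('Q')(342, Pow(Add(-5, 0), 2)), -293562), 167707) = Add(Add(Add(12, Mul(-1, 342)), -293562), 167707) = Add(Add(Add(12, -342), -293562), 167707) = Add(Add(-330, -293562), 167707) = Add(-293892, 167707) = -126185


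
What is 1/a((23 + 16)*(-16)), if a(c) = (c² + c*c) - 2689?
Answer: 1/776063 ≈ 1.2886e-6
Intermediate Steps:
a(c) = -2689 + 2*c² (a(c) = (c² + c²) - 2689 = 2*c² - 2689 = -2689 + 2*c²)
1/a((23 + 16)*(-16)) = 1/(-2689 + 2*((23 + 16)*(-16))²) = 1/(-2689 + 2*(39*(-16))²) = 1/(-2689 + 2*(-624)²) = 1/(-2689 + 2*389376) = 1/(-2689 + 778752) = 1/776063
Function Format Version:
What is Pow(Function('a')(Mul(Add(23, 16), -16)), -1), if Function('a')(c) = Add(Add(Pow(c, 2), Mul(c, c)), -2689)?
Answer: Rational(1, 776063) ≈ 1.2886e-6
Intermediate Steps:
Function('a')(c) = Add(-2689, Mul(2, Pow(c, 2))) (Function('a')(c) = Add(Add(Pow(c, 2), Pow(c, 2)), -2689) = Add(Mul(2, Pow(c, 2)), -2689) = Add(-2689, Mul(2, Pow(c, 2))))
Pow(Function('a')(Mul(Add(23, 16), -16)), -1) = Pow(Add(-2689, Mul(2, Pow(Mul(Add(23, 16), -16), 2))), -1) = Pow(Add(-2689, Mul(2, Pow(Mul(39, -16), 2))), -1) = Pow(Add(-2689, Mul(2, Pow(-624, 2))), -1) = Pow(Add(-2689, Mul(2, 389376)), -1) = Pow(Add(-2689, 778752), -1) = Pow(776063, -1) = Rational(1, 776063)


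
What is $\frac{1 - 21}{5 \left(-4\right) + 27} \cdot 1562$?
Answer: $- \frac{31240}{7} \approx -4462.9$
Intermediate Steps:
$\frac{1 - 21}{5 \left(-4\right) + 27} \cdot 1562 = - \frac{20}{-20 + 27} \cdot 1562 = - \frac{20}{7} \cdot 1562 = \left(-20\right) \frac{1}{7} \cdot 1562 = \left(- \frac{20}{7}\right) 1562 = - \frac{31240}{7}$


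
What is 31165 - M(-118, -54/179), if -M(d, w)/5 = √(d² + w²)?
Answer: 31165 + 50*√4461418/179 ≈ 31755.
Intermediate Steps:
M(d, w) = -5*√(d² + w²)
31165 - M(-118, -54/179) = 31165 - (-5)*√((-118)² + (-54/179)²) = 31165 - (-5)*√(13924 + (-54*1/179)²) = 31165 - (-5)*√(13924 + (-54/179)²) = 31165 - (-5)*√(13924 + 2916/32041) = 31165 - (-5)*√(446141800/32041) = 31165 - (-5)*10*√4461418/179 = 31165 - (-50)*√4461418/179 = 31165 + 50*√4461418/179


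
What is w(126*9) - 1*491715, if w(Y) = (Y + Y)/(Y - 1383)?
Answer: -40813101/83 ≈ -4.9172e+5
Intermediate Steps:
w(Y) = 2*Y/(-1383 + Y) (w(Y) = (2*Y)/(-1383 + Y) = 2*Y/(-1383 + Y))
w(126*9) - 1*491715 = 2*(126*9)/(-1383 + 126*9) - 1*491715 = 2*1134/(-1383 + 1134) - 491715 = 2*1134/(-249) - 491715 = 2*1134*(-1/249) - 491715 = -756/83 - 491715 = -40813101/83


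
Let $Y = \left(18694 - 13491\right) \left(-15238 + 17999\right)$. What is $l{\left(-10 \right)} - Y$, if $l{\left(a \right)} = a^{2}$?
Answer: $-14365383$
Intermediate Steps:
$Y = 14365483$ ($Y = \left(18694 - 13491\right) 2761 = 5203 \cdot 2761 = 14365483$)
$l{\left(-10 \right)} - Y = \left(-10\right)^{2} - 14365483 = 100 - 14365483 = -14365383$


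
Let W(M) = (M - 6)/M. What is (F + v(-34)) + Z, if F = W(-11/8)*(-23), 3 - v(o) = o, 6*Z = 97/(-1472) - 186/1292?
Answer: -2711196769/31380096 ≈ -86.399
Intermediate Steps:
Z = -99779/2852736 (Z = (97/(-1472) - 186/1292)/6 = (97*(-1/1472) - 186*1/1292)/6 = (-97/1472 - 93/646)/6 = (1/6)*(-99779/475456) = -99779/2852736 ≈ -0.034977)
W(M) = (-6 + M)/M
v(o) = 3 - o
F = -1357/11 (F = ((-6 - 11/8)/((-11/8)))*(-23) = ((-6 - 11*1/8)/((-11*1/8)))*(-23) = ((-6 - 11/8)/(-11/8))*(-23) = -8/11*(-59/8)*(-23) = (59/11)*(-23) = -1357/11 ≈ -123.36)
(F + v(-34)) + Z = (-1357/11 + (3 - 1*(-34))) - 99779/2852736 = (-1357/11 + (3 + 34)) - 99779/2852736 = (-1357/11 + 37) - 99779/2852736 = -950/11 - 99779/2852736 = -2711196769/31380096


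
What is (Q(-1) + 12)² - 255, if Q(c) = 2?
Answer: -59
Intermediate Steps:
(Q(-1) + 12)² - 255 = (2 + 12)² - 255 = 14² - 255 = 196 - 255 = -59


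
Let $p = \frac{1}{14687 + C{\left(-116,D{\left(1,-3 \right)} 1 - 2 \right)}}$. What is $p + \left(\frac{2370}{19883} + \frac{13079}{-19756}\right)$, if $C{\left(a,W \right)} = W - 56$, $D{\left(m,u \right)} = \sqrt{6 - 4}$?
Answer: $- \frac{4147880215520541}{7642184539681652} - \frac{\sqrt{2}}{214007639} \approx -0.54276$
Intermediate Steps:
$D{\left(m,u \right)} = \sqrt{2}$
$C{\left(a,W \right)} = -56 + W$ ($C{\left(a,W \right)} = W - 56 = -56 + W$)
$p = \frac{1}{14629 + \sqrt{2}}$ ($p = \frac{1}{14687 - \left(58 - \sqrt{2} \cdot 1\right)} = \frac{1}{14687 - \left(58 - \sqrt{2}\right)} = \frac{1}{14629 + \sqrt{2}} \approx 6.8351 \cdot 10^{-5}$)
$p + \left(\frac{2370}{19883} + \frac{13079}{-19756}\right) = \left(\frac{14629}{214007639} - \frac{\sqrt{2}}{214007639}\right) + \left(\frac{2370}{19883} + \frac{13079}{-19756}\right) = \left(\frac{14629}{214007639} - \frac{\sqrt{2}}{214007639}\right) + \left(2370 \cdot \frac{1}{19883} + 13079 \left(- \frac{1}{19756}\right)\right) = \left(\frac{14629}{214007639} - \frac{\sqrt{2}}{214007639}\right) + \left(\frac{2370}{19883} - \frac{1189}{1796}\right) = \left(\frac{14629}{214007639} - \frac{\sqrt{2}}{214007639}\right) - \frac{19384367}{35709868} = - \frac{4147880215520541}{7642184539681652} - \frac{\sqrt{2}}{214007639}$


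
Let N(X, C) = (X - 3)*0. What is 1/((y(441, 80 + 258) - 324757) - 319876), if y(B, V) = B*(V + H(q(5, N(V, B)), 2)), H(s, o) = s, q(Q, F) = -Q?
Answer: -1/497780 ≈ -2.0089e-6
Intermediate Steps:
N(X, C) = 0 (N(X, C) = (-3 + X)*0 = 0)
y(B, V) = B*(-5 + V) (y(B, V) = B*(V - 1*5) = B*(V - 5) = B*(-5 + V))
1/((y(441, 80 + 258) - 324757) - 319876) = 1/((441*(-5 + (80 + 258)) - 324757) - 319876) = 1/((441*(-5 + 338) - 324757) - 319876) = 1/((441*333 - 324757) - 319876) = 1/((146853 - 324757) - 319876) = 1/(-177904 - 319876) = 1/(-497780) = -1/497780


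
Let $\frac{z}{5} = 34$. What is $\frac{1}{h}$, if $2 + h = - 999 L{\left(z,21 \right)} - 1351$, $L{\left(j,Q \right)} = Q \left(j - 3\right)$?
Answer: $- \frac{1}{3504846} \approx -2.8532 \cdot 10^{-7}$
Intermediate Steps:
$z = 170$ ($z = 5 \cdot 34 = 170$)
$L{\left(j,Q \right)} = Q \left(-3 + j\right)$
$h = -3504846$ ($h = -2 - \left(1351 + 999 \cdot 21 \left(-3 + 170\right)\right) = -2 - \left(1351 + 999 \cdot 21 \cdot 167\right) = -2 - 3504844 = -3504846$)
$\frac{1}{h} = \frac{1}{-3504846} = - \frac{1}{3504846}$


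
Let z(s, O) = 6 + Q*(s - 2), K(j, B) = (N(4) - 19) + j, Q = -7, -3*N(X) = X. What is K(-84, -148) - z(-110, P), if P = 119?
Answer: -2683/3 ≈ -894.33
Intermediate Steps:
N(X) = -X/3
K(j, B) = -61/3 + j (K(j, B) = (-1/3*4 - 19) + j = (-4/3 - 19) + j = -61/3 + j)
z(s, O) = 20 - 7*s (z(s, O) = 6 - 7*(s - 2) = 6 - 7*(-2 + s) = 6 + (14 - 7*s) = 20 - 7*s)
K(-84, -148) - z(-110, P) = (-61/3 - 84) - (20 - 7*(-110)) = -313/3 - (20 + 770) = -313/3 - 1*790 = -313/3 - 790 = -2683/3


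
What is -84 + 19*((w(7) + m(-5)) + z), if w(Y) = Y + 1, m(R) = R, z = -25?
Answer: -502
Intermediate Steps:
w(Y) = 1 + Y
-84 + 19*((w(7) + m(-5)) + z) = -84 + 19*(((1 + 7) - 5) - 25) = -84 + 19*((8 - 5) - 25) = -84 + 19*(3 - 25) = -84 + 19*(-22) = -84 - 418 = -502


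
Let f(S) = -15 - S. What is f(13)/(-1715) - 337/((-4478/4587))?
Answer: 378743567/1097110 ≈ 345.22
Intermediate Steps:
f(13)/(-1715) - 337/((-4478/4587)) = (-15 - 1*13)/(-1715) - 337/((-4478/4587)) = (-15 - 13)*(-1/1715) - 337/((-4478*1/4587)) = -28*(-1/1715) - 337/(-4478/4587) = 4/245 - 337*(-4587/4478) = 4/245 + 1545819/4478 = 378743567/1097110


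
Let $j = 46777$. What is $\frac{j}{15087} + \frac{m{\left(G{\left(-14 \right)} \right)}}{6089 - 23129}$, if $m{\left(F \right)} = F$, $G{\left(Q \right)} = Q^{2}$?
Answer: $\frac{22058973}{7141180} \approx 3.089$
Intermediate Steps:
$\frac{j}{15087} + \frac{m{\left(G{\left(-14 \right)} \right)}}{6089 - 23129} = \frac{46777}{15087} + \frac{\left(-14\right)^{2}}{6089 - 23129} = 46777 \cdot \frac{1}{15087} + \frac{196}{-17040} = \frac{46777}{15087} + 196 \left(- \frac{1}{17040}\right) = \frac{46777}{15087} - \frac{49}{4260} = \frac{22058973}{7141180}$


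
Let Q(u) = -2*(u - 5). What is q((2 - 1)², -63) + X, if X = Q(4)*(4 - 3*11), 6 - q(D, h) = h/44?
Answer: -2225/44 ≈ -50.568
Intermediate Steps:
q(D, h) = 6 - h/44
Q(u) = 10 - 2*u (Q(u) = -2*(-5 + u) = 10 - 2*u)
X = -58 (X = (10 - 2*4)*(4 - 3*11) = (10 - 8)*(4 - 33) = 2*(-29) = -58)
q((2 - 1)², -63) + X = (6 - 1/44*(-63)) - 58 = (6 + 63/44) - 58 = 327/44 - 58 = -2225/44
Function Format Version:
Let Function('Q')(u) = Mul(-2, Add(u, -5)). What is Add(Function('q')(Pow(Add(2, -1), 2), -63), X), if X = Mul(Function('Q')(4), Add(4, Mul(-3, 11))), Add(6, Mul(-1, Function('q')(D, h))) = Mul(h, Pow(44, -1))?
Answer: Rational(-2225, 44) ≈ -50.568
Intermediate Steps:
Function('q')(D, h) = Add(6, Mul(Rational(-1, 44), h)) (Function('q')(D, h) = Add(6, Mul(-1, Mul(h, Pow(44, -1)))) = Add(6, Mul(-1, Mul(h, Rational(1, 44)))) = Add(6, Mul(-1, Mul(Rational(1, 44), h))) = Add(6, Mul(Rational(-1, 44), h)))
Function('Q')(u) = Add(10, Mul(-2, u)) (Function('Q')(u) = Mul(-2, Add(-5, u)) = Add(10, Mul(-2, u)))
X = -58 (X = Mul(Add(10, Mul(-2, 4)), Add(4, Mul(-3, 11))) = Mul(Add(10, -8), Add(4, -33)) = Mul(2, -29) = -58)
Add(Function('q')(Pow(Add(2, -1), 2), -63), X) = Add(Add(6, Mul(Rational(-1, 44), -63)), -58) = Add(Add(6, Rational(63, 44)), -58) = Add(Rational(327, 44), -58) = Rational(-2225, 44)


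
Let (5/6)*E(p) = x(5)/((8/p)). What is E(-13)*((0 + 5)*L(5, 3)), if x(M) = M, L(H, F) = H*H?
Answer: -4875/4 ≈ -1218.8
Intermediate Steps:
L(H, F) = H**2
E(p) = 3*p/4 (E(p) = 6*(5/((8/p)))/5 = 6*(5*(p/8))/5 = 6*(5*p/8)/5 = 3*p/4)
E(-13)*((0 + 5)*L(5, 3)) = ((3/4)*(-13))*((0 + 5)*5**2) = -195*25/4 = -39/4*125 = -4875/4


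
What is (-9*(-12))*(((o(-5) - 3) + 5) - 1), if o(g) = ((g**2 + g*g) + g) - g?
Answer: 5508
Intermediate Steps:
o(g) = 2*g**2 (o(g) = ((g**2 + g**2) + g) - g = (2*g**2 + g) - g = (g + 2*g**2) - g = 2*g**2)
(-9*(-12))*(((o(-5) - 3) + 5) - 1) = (-9*(-12))*(((2*(-5)**2 - 3) + 5) - 1) = 108*(((2*25 - 3) + 5) - 1) = 108*(((50 - 3) + 5) - 1) = 108*((47 + 5) - 1) = 108*(52 - 1) = 108*51 = 5508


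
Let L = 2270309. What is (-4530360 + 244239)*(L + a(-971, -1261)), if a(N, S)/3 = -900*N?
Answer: -20967742507089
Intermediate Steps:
a(N, S) = -2700*N (a(N, S) = 3*(-900*N) = -2700*N)
(-4530360 + 244239)*(L + a(-971, -1261)) = (-4530360 + 244239)*(2270309 - 2700*(-971)) = -4286121*(2270309 + 2621700) = -4286121*4892009 = -20967742507089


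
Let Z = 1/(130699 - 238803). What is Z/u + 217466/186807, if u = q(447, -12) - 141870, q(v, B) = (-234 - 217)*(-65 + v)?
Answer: 7385381921441335/6344168930149056 ≈ 1.1641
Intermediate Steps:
q(v, B) = 29315 - 451*v (q(v, B) = -451*(-65 + v) = 29315 - 451*v)
Z = -1/108104 (Z = 1/(-108104) = -1/108104 ≈ -9.2503e-6)
u = -314152 (u = (29315 - 451*447) - 141870 = (29315 - 201597) - 141870 = -172282 - 141870 = -314152)
Z/u + 217466/186807 = -1/108104/(-314152) + 217466/186807 = -1/108104*(-1/314152) + 217466*(1/186807) = 1/33961087808 + 217466/186807 = 7385381921441335/6344168930149056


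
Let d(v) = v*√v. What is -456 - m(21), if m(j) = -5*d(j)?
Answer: -456 + 105*√21 ≈ 25.170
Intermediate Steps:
d(v) = v^(3/2)
m(j) = -5*j^(3/2)
-456 - m(21) = -456 - (-5)*21^(3/2) = -456 - (-5)*21*√21 = -456 - (-105)*√21 = -456 + 105*√21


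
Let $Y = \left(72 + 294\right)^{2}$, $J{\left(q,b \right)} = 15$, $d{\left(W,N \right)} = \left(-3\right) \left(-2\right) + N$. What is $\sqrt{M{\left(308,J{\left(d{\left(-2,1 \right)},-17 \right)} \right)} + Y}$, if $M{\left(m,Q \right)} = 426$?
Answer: $\sqrt{134382} \approx 366.58$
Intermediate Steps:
$d{\left(W,N \right)} = 6 + N$
$Y = 133956$ ($Y = 366^{2} = 133956$)
$\sqrt{M{\left(308,J{\left(d{\left(-2,1 \right)},-17 \right)} \right)} + Y} = \sqrt{426 + 133956} = \sqrt{134382}$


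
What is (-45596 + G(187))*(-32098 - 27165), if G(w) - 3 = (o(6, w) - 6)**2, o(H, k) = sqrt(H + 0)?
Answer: 2699488913 + 711156*sqrt(6) ≈ 2.7012e+9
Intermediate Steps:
o(H, k) = sqrt(H)
G(w) = 3 + (-6 + sqrt(6))**2 (G(w) = 3 + (sqrt(6) - 6)**2 = 3 + (-6 + sqrt(6))**2)
(-45596 + G(187))*(-32098 - 27165) = (-45596 + (45 - 12*sqrt(6)))*(-32098 - 27165) = (-45551 - 12*sqrt(6))*(-59263) = 2699488913 + 711156*sqrt(6)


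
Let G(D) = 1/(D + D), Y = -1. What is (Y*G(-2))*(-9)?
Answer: -9/4 ≈ -2.2500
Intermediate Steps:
G(D) = 1/(2*D)
(Y*G(-2))*(-9) = -1/(2*(-2))*(-9) = -(-1)/(2*2)*(-9) = -1*(-¼)*(-9) = (¼)*(-9) = -9/4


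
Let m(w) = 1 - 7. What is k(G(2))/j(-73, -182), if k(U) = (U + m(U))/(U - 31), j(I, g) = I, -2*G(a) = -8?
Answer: -2/1971 ≈ -0.0010147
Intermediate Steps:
m(w) = -6
G(a) = 4 (G(a) = -½*(-8) = 4)
k(U) = (-6 + U)/(-31 + U) (k(U) = (U - 6)/(U - 31) = (-6 + U)/(-31 + U))
k(G(2))/j(-73, -182) = ((-6 + 4)/(-31 + 4))/(-73) = (-2/(-27))*(-1/73) = -1/27*(-2)*(-1/73) = (2/27)*(-1/73) = -2/1971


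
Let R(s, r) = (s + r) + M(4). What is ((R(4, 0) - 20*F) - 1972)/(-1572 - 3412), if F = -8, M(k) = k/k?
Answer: 1807/4984 ≈ 0.36256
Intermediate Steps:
M(k) = 1
R(s, r) = 1 + r + s (R(s, r) = (s + r) + 1 = (r + s) + 1 = 1 + r + s)
((R(4, 0) - 20*F) - 1972)/(-1572 - 3412) = (((1 + 0 + 4) - 20*(-8)) - 1972)/(-1572 - 3412) = ((5 + 160) - 1972)/(-4984) = (165 - 1972)*(-1/4984) = -1807*(-1/4984) = 1807/4984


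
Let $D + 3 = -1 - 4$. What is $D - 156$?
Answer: $-164$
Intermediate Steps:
$D = -8$ ($D = -3 - 5 = -8$)
$D - 156 = -8 - 156 = -164$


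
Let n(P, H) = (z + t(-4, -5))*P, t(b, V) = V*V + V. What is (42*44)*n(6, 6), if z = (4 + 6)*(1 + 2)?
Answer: 554400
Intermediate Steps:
t(b, V) = V + V**2 (t(b, V) = V**2 + V = V + V**2)
z = 30 (z = 10*3 = 30)
n(P, H) = 50*P (n(P, H) = (30 - 5*(1 - 5))*P = (30 - 5*(-4))*P = (30 + 20)*P = 50*P)
(42*44)*n(6, 6) = (42*44)*(50*6) = 1848*300 = 554400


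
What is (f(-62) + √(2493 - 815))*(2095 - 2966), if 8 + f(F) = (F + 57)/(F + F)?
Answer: 859677/124 - 871*√1678 ≈ -28746.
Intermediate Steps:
f(F) = -8 + (57 + F)/(2*F) (f(F) = -8 + (F + 57)/(F + F) = -8 + (57 + F)/((2*F)) = -8 + (57 + F)*(1/(2*F)) = -8 + (57 + F)/(2*F))
(f(-62) + √(2493 - 815))*(2095 - 2966) = ((3/2)*(19 - 5*(-62))/(-62) + √(2493 - 815))*(2095 - 2966) = ((3/2)*(-1/62)*(19 + 310) + √1678)*(-871) = ((3/2)*(-1/62)*329 + √1678)*(-871) = (-987/124 + √1678)*(-871) = 859677/124 - 871*√1678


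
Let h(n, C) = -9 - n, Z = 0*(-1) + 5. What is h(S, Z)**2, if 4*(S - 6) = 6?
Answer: 1089/4 ≈ 272.25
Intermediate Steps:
S = 15/2 (S = 6 + (1/4)*6 = 6 + 3/2 = 15/2 ≈ 7.5000)
Z = 5 (Z = 0 + 5 = 5)
h(S, Z)**2 = (-9 - 1*15/2)**2 = (-9 - 15/2)**2 = (-33/2)**2 = 1089/4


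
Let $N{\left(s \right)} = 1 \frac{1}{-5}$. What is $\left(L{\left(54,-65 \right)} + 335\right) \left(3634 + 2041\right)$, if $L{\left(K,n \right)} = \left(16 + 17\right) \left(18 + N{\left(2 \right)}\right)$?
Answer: $5234620$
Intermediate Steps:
$N{\left(s \right)} = - \frac{1}{5}$ ($N{\left(s \right)} = 1 \left(- \frac{1}{5}\right) = - \frac{1}{5}$)
$L{\left(K,n \right)} = \frac{2937}{5}$ ($L{\left(K,n \right)} = \left(16 + 17\right) \left(18 - \frac{1}{5}\right) = 33 \cdot \frac{89}{5} = \frac{2937}{5}$)
$\left(L{\left(54,-65 \right)} + 335\right) \left(3634 + 2041\right) = \left(\frac{2937}{5} + 335\right) \left(3634 + 2041\right) = \frac{4612}{5} \cdot 5675 = 5234620$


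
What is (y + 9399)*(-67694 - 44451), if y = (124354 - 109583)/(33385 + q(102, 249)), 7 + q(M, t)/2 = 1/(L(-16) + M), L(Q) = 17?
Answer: -4185992229645710/3971151 ≈ -1.0541e+9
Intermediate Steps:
q(M, t) = -14 + 2/(17 + M)
y = 1757749/3971151 (y = (124354 - 109583)/(33385 + 2*(-118 - 7*102)/(17 + 102)) = 14771/(33385 + 2*(-118 - 714)/119) = 14771/(33385 + 2*(1/119)*(-832)) = 14771/(33385 - 1664/119) = 14771/(3971151/119) = 14771*(119/3971151) = 1757749/3971151 ≈ 0.44263)
(y + 9399)*(-67694 - 44451) = (1757749/3971151 + 9399)*(-67694 - 44451) = (37326605998/3971151)*(-112145) = -4185992229645710/3971151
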